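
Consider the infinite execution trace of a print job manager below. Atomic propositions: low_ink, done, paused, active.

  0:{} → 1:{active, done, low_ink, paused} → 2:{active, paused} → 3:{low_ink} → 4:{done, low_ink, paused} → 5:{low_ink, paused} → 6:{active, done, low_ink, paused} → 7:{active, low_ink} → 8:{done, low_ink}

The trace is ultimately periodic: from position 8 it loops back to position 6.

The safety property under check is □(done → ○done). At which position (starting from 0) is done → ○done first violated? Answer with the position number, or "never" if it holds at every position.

Check done → ○done at each position in order: 0 ✓.
At position 1 the labels are {active, done, low_ink, paused} and the next position 2 has {active, paused}, so done → ○done is false there. This is the first violation.

1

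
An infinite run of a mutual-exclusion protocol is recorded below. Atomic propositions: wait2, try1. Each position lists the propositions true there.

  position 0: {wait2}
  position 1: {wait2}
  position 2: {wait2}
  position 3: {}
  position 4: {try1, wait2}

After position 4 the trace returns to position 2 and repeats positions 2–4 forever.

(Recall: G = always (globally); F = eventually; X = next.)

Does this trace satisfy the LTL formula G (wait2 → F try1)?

Holds

wait2 → F try1 holds at every position 0..4, and those are all positions ever visited, so G (wait2 → F try1) holds.
Positions where wait2 holds: 0, 1, 2, 4.
Check F try1 at each: 0→ok, 1→ok, 2→ok, 4→ok.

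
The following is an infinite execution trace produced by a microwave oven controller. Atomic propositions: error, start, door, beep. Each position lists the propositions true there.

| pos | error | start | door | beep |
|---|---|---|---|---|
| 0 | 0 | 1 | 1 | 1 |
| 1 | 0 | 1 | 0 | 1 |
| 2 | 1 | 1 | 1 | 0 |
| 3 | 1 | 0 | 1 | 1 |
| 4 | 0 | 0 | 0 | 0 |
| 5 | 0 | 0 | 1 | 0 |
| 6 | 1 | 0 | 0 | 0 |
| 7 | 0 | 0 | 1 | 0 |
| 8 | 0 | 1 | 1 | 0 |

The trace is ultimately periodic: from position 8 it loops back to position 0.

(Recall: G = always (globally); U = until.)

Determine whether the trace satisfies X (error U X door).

The position after 0 is 1; error U X door is true there.

Yes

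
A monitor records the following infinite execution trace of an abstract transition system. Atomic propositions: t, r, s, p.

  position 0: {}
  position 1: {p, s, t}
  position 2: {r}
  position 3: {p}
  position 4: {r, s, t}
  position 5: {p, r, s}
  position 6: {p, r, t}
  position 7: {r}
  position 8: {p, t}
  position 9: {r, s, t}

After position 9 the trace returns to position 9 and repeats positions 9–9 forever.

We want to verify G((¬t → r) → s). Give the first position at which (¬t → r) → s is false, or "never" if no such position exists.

Check (¬t → r) → s at each position in order: 0 ✓, 1 ✓.
At position 2 the labels are {r}, so (¬t → r) → s is false there. This is the first violation.

2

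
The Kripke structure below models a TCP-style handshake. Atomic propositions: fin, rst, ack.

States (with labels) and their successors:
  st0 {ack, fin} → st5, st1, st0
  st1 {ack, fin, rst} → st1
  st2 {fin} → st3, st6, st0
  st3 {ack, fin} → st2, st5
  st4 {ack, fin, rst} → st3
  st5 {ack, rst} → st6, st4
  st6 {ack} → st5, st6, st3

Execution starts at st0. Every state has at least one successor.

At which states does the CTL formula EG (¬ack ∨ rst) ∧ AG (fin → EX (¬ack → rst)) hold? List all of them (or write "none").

{st1}

States satisfying ¬ack ∨ rst: {st1, st2, st4, st5}.
States satisfying EG (¬ack ∨ rst): {st1}.
States satisfying fin → EX (¬ack → rst): {st0, st1, st2, st3, st4, st5, st6}.
States satisfying AG (fin → EX (¬ack → rst)): {st0, st1, st2, st3, st4, st5, st6}.
States satisfying EG (¬ack ∨ rst) ∧ AG (fin → EX (¬ack → rst)): {st1}.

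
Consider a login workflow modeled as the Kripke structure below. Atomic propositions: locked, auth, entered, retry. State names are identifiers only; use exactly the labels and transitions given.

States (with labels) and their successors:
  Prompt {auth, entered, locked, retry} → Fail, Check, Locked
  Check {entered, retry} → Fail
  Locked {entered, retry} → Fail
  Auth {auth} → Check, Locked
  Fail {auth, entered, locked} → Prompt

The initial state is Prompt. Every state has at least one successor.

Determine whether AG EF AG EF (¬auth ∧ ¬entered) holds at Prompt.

No

States satisfying EF AG EF (¬auth ∧ ¬entered): ∅.
States satisfying AG EF AG EF (¬auth ∧ ¬entered): ∅.
Check is reachable from Prompt and violates EF AG EF (¬auth ∧ ¬entered), so AG fails at Prompt.
Prompt ∉ Sat(AG EF AG EF (¬auth ∧ ¬entered)).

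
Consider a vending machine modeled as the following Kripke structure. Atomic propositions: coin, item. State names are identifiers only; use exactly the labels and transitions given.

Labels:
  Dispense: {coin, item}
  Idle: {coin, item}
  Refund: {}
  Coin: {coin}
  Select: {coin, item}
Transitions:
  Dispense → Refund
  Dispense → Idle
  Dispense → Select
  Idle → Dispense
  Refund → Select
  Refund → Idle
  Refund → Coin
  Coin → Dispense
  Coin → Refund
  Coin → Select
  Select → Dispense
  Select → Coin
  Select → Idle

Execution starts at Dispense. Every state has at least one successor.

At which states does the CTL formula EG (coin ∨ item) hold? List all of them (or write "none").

{Dispense, Idle, Coin, Select}

States satisfying coin ∨ item: {Dispense, Idle, Coin, Select}.
States satisfying EG (coin ∨ item): {Dispense, Idle, Coin, Select}.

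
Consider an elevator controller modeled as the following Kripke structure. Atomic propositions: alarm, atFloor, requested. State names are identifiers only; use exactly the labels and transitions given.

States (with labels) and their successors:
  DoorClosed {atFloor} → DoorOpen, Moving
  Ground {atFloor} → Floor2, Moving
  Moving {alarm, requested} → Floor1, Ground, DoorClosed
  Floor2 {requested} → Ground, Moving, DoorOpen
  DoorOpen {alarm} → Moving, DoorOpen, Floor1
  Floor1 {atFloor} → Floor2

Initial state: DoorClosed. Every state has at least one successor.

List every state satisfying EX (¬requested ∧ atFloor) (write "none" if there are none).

States satisfying ¬requested ∧ atFloor: {DoorClosed, Ground, Floor1}.
States satisfying EX (¬requested ∧ atFloor): {Moving, Floor2, DoorOpen}.

{Moving, Floor2, DoorOpen}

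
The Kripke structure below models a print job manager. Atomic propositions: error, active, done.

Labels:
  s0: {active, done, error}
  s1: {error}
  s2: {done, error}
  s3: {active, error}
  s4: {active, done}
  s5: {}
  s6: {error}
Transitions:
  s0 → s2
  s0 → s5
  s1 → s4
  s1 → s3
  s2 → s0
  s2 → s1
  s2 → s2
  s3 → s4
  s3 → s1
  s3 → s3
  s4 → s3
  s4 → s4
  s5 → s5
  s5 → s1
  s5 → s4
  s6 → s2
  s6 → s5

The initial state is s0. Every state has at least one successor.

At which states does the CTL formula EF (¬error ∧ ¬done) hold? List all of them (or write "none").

{s0, s2, s5, s6}

States satisfying ¬error ∧ ¬done: {s5}.
States satisfying EF (¬error ∧ ¬done): {s0, s2, s5, s6}.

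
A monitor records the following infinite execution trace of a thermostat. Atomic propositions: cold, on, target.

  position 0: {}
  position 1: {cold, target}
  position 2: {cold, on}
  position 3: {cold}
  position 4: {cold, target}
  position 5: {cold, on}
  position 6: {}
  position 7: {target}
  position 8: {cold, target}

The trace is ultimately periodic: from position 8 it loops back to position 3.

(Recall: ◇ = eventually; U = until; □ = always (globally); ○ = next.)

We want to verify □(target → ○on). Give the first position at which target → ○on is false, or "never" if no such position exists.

7

Check target → ○on at each position in order: 0 ✓, 1 ✓, 2 ✓, 3 ✓, 4 ✓, 5 ✓, 6 ✓.
At position 7 the labels are {target} and the next position 8 has {cold, target}, so target → ○on is false there. This is the first violation.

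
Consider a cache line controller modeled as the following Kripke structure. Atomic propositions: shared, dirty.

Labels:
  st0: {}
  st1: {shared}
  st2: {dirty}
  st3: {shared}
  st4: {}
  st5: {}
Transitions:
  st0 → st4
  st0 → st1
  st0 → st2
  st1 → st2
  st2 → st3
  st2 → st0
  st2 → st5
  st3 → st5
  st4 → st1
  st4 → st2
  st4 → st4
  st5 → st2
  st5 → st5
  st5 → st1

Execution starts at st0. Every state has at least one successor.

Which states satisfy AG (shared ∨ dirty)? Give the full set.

States satisfying shared ∨ dirty: {st1, st2, st3}.
States satisfying AG (shared ∨ dirty): ∅.

none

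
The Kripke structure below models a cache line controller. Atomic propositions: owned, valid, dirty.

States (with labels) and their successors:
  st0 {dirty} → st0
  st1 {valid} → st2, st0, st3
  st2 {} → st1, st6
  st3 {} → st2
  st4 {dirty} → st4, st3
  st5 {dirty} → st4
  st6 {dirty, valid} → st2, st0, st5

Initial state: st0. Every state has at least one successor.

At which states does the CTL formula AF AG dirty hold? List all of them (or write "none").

States satisfying AG dirty: {st0}.
States satisfying AF AG dirty: {st0}.

{st0}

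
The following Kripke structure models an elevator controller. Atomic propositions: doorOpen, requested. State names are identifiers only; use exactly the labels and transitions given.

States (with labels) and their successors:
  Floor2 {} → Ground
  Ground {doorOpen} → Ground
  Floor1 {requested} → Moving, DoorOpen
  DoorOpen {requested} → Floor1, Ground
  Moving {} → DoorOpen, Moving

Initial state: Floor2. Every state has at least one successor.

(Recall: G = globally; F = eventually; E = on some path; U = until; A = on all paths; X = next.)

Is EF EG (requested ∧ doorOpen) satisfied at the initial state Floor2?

States satisfying EG (requested ∧ doorOpen): ∅.
States satisfying EF EG (requested ∧ doorOpen): ∅.
No suitable path/successor from Floor2 witnesses the formula.
Floor2 ∉ Sat(EF EG (requested ∧ doorOpen)).

Violated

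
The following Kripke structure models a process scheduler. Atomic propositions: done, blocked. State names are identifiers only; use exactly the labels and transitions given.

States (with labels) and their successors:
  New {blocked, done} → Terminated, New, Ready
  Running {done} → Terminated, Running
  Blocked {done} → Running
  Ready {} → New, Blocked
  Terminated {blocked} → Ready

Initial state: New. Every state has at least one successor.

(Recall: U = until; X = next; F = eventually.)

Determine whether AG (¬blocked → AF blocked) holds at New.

States satisfying ¬blocked → AF blocked: {New, Terminated}.
States satisfying AG (¬blocked → AF blocked): ∅.
Blocked is reachable from New and violates ¬blocked → AF blocked, so AG fails at New.
New ∉ Sat(AG (¬blocked → AF blocked)).

Does not hold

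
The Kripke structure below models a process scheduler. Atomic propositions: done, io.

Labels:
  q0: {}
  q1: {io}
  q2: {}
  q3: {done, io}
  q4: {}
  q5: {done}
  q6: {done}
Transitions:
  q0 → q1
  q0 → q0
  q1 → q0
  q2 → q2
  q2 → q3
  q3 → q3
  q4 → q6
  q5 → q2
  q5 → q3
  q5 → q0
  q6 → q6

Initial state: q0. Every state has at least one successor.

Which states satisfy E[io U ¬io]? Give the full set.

States satisfying io: {q1, q3}.
States satisfying ¬io: {q0, q2, q4, q5, q6}.
States satisfying E[io U ¬io]: {q0, q1, q2, q4, q5, q6}.

{q0, q1, q2, q4, q5, q6}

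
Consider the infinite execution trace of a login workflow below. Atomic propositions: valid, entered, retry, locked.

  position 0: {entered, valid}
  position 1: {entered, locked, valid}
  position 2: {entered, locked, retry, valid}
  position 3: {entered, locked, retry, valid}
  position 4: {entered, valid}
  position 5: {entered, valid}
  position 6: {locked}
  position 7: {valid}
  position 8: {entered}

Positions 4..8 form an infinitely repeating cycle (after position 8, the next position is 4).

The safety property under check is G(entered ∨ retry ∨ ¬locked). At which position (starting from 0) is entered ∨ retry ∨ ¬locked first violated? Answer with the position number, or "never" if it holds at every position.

Check entered ∨ retry ∨ ¬locked at each position in order: 0 ✓, 1 ✓, 2 ✓, 3 ✓, 4 ✓, 5 ✓.
At position 6 the labels are {locked}, so entered ∨ retry ∨ ¬locked is false there. This is the first violation.

6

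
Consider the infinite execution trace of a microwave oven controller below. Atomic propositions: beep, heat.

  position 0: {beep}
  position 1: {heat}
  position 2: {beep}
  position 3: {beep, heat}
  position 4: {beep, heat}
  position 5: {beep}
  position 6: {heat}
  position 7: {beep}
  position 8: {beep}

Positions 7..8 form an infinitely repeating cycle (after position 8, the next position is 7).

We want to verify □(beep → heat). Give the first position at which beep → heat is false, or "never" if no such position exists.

0

At position 0 the labels are {beep}, so beep → heat is false there. This is the first violation.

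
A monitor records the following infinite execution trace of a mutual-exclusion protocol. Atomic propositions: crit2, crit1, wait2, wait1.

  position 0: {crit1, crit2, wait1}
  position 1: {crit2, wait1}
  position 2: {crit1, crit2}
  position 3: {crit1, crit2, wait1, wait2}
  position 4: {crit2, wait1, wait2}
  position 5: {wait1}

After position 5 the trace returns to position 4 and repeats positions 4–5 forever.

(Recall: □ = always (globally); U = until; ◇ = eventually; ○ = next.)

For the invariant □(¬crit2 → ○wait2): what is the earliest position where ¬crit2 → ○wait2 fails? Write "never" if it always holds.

never

¬crit2 → ○wait2 holds at every position 0..5, and those are all the positions the trace ever visits, so the invariant □(¬crit2 → ○wait2) is never violated.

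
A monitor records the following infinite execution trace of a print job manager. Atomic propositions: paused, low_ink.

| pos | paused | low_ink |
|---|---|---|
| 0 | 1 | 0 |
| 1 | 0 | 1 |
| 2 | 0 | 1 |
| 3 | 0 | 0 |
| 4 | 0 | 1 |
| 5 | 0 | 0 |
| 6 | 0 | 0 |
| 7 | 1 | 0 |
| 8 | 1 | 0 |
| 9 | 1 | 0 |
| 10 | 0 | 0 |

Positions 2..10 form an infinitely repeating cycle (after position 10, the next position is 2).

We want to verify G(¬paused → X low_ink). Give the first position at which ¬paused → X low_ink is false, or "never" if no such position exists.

Check ¬paused → X low_ink at each position in order: 0 ✓, 1 ✓.
At position 2 the labels are {low_ink} and the next position 3 has {}, so ¬paused → X low_ink is false there. This is the first violation.

2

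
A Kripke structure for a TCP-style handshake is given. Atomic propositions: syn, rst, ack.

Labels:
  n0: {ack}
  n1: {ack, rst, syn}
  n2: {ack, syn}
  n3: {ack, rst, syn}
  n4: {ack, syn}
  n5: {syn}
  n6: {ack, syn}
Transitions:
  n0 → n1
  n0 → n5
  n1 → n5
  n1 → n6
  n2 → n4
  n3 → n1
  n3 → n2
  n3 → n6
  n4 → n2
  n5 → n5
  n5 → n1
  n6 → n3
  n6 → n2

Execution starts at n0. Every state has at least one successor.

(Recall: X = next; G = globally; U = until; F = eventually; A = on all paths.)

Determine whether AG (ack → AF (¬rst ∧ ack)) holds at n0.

States satisfying ack → AF (¬rst ∧ ack): {n0, n2, n4, n5, n6}.
States satisfying AG (ack → AF (¬rst ∧ ack)): {n2, n4}.
n1 is reachable from n0 and violates ack → AF (¬rst ∧ ack), so AG fails at n0.
n0 ∉ Sat(AG (ack → AF (¬rst ∧ ack))).

No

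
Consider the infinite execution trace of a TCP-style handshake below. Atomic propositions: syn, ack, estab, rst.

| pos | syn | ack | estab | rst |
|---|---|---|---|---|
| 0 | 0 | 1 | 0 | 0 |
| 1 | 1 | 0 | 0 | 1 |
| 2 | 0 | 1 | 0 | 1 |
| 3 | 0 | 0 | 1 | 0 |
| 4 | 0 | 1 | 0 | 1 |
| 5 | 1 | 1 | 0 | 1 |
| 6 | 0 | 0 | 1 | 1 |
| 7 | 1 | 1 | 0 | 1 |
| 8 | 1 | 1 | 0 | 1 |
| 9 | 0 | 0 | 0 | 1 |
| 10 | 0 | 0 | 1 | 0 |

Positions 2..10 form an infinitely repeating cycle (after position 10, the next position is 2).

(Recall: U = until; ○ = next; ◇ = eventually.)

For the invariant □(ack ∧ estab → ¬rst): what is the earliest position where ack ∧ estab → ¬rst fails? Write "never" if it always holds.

ack ∧ estab → ¬rst holds at every position 0..10, and those are all the positions the trace ever visits, so the invariant □(ack ∧ estab → ¬rst) is never violated.

never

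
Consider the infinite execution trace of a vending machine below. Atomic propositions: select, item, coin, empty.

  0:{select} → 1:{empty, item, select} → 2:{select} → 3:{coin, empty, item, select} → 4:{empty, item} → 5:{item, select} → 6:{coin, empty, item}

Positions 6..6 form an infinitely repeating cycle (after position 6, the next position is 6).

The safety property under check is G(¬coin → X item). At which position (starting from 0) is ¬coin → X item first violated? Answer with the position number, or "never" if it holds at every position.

1

Check ¬coin → X item at each position in order: 0 ✓.
At position 1 the labels are {empty, item, select} and the next position 2 has {select}, so ¬coin → X item is false there. This is the first violation.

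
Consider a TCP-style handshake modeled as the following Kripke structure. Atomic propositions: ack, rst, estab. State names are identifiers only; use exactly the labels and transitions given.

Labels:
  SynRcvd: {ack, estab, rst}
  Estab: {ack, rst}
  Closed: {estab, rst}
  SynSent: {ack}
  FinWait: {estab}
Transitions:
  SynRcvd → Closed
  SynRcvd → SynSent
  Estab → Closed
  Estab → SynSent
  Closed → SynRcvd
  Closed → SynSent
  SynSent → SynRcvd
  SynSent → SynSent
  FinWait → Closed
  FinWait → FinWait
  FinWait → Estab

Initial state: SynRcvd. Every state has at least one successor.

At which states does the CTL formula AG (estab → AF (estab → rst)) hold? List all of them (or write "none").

{SynRcvd, Estab, Closed, SynSent}

States satisfying estab → AF (estab → rst): {SynRcvd, Estab, Closed, SynSent}.
States satisfying AG (estab → AF (estab → rst)): {SynRcvd, Estab, Closed, SynSent}.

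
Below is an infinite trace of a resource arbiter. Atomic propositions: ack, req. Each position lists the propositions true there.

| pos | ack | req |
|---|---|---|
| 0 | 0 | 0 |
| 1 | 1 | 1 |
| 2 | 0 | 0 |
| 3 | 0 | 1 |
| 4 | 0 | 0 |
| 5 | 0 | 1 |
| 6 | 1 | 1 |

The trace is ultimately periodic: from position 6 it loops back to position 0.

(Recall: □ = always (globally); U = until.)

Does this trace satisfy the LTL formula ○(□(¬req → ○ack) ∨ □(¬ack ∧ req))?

Does not hold

The position after 0 is 1; □(¬req → ○ack) ∨ □(¬ack ∧ req) is false there.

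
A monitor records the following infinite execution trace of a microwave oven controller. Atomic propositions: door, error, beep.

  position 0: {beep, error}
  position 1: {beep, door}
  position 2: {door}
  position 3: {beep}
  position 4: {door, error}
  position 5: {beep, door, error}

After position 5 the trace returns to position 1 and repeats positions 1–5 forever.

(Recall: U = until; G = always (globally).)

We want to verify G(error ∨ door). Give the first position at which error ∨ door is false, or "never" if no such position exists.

3

Check error ∨ door at each position in order: 0 ✓, 1 ✓, 2 ✓.
At position 3 the labels are {beep}, so error ∨ door is false there. This is the first violation.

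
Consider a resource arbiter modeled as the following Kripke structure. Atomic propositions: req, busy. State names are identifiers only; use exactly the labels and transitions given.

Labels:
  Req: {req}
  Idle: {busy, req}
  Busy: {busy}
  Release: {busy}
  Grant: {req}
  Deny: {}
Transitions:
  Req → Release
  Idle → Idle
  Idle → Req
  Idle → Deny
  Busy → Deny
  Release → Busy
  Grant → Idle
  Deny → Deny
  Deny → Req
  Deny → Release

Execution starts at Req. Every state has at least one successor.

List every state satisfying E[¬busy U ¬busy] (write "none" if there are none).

{Req, Grant, Deny}

States satisfying ¬busy: {Req, Grant, Deny}.
States satisfying E[¬busy U ¬busy]: {Req, Grant, Deny}.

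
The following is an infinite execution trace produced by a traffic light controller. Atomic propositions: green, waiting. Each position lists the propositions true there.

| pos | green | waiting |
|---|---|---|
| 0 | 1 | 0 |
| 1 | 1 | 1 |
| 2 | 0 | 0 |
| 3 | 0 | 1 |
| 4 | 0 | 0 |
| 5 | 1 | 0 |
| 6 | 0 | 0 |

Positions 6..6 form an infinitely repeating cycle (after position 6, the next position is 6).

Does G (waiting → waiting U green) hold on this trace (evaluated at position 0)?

No

waiting → waiting U green must hold at every position from 0 onward. It fails at position 3, so G (waiting → waiting U green) is false.
Positions where waiting holds: 1, 3.
Check waiting U green at each: 1→ok, 3→fails.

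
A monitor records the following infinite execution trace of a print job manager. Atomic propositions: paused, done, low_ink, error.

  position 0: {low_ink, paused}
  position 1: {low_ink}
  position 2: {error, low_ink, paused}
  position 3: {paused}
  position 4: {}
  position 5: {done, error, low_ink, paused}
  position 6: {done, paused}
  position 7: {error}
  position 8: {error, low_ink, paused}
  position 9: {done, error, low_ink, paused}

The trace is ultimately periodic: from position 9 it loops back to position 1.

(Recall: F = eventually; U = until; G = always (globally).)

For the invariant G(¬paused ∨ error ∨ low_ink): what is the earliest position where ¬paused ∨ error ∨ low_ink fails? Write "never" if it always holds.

Check ¬paused ∨ error ∨ low_ink at each position in order: 0 ✓, 1 ✓, 2 ✓.
At position 3 the labels are {paused}, so ¬paused ∨ error ∨ low_ink is false there. This is the first violation.

3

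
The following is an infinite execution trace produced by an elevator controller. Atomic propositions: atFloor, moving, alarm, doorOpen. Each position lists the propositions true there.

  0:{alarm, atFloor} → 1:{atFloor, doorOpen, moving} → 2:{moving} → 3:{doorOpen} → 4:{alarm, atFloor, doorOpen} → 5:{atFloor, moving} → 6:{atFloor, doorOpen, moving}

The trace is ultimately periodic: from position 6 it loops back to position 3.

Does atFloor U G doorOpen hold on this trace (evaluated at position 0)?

Walking from position 0: at position 2, G doorOpen has not yet held and atFloor fails, so atFloor U G doorOpen is false.

Does not hold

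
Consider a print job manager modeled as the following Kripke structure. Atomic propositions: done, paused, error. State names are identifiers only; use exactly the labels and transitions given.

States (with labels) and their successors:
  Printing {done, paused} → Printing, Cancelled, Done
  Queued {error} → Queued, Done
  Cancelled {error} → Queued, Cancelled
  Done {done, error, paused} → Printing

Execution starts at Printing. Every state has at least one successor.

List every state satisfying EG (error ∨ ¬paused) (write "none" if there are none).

States satisfying error ∨ ¬paused: {Queued, Cancelled, Done}.
States satisfying EG (error ∨ ¬paused): {Queued, Cancelled}.

{Queued, Cancelled}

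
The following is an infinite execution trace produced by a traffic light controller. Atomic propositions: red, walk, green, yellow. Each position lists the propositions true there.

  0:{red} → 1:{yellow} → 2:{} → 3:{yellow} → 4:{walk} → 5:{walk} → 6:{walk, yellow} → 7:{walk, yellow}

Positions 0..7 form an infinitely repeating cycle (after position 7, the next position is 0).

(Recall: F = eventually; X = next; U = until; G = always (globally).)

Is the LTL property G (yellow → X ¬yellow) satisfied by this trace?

Does not hold

yellow → X ¬yellow must hold at every position from 0 onward. It fails at position 6, so G (yellow → X ¬yellow) is false.
Positions where yellow holds: 1, 3, 6, 7.
Check X ¬yellow at each: 1→ok, 3→ok, 6→fails, 7→ok.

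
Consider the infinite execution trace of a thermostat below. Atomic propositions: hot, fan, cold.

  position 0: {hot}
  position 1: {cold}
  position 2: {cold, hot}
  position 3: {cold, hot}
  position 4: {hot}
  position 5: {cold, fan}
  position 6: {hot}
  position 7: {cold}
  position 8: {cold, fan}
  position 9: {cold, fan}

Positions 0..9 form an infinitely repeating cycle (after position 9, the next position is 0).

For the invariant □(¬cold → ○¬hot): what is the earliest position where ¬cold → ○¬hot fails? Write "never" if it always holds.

never

¬cold → ○¬hot holds at every position 0..9, and those are all the positions the trace ever visits, so the invariant □(¬cold → ○¬hot) is never violated.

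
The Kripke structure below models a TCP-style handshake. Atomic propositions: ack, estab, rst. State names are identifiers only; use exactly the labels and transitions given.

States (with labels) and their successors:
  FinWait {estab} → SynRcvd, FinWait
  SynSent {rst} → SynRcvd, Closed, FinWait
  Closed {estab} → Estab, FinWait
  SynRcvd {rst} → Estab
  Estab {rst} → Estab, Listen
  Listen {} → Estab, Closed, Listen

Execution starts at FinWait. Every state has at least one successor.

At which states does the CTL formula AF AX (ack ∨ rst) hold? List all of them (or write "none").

States satisfying AX (ack ∨ rst): {SynRcvd}.
States satisfying AF AX (ack ∨ rst): {SynRcvd}.

{SynRcvd}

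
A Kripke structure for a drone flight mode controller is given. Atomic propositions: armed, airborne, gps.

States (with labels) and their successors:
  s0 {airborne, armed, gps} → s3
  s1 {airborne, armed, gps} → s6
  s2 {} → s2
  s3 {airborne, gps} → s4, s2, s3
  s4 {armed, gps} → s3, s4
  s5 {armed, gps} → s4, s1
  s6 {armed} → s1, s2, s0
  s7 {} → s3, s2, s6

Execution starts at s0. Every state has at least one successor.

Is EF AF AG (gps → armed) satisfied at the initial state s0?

States satisfying AF AG (gps → armed): {s2}.
States satisfying EF AF AG (gps → armed): {s0, s1, s2, s3, s4, s5, s6, s7}.
Some path from s0 reaches a state where AF AG (gps → armed) holds.
s0 ∈ Sat(EF AF AG (gps → armed)).

Satisfied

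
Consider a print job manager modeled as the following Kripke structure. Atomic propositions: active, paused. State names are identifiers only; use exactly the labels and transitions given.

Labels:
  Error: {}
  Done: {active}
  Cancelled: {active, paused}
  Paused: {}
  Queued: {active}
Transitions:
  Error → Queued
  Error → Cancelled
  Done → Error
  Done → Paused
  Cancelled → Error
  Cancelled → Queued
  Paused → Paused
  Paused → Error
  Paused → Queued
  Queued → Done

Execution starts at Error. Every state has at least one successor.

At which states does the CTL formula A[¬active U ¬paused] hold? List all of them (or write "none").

{Error, Done, Paused, Queued}

States satisfying ¬active: {Error, Paused}.
States satisfying ¬paused: {Error, Done, Paused, Queued}.
States satisfying A[¬active U ¬paused]: {Error, Done, Paused, Queued}.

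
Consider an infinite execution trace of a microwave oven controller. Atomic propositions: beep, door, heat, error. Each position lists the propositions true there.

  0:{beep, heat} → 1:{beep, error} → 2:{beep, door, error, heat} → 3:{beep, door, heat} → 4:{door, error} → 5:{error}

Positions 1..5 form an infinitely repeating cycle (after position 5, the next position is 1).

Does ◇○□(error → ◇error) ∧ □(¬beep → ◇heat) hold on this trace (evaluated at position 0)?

○□(error → ◇error) holds at position 0, which is reachable from 0, so ◇○□(error → ◇error) holds.
¬beep → ◇heat holds at every position 0..5, and those are all positions ever visited, so □(¬beep → ◇heat) holds.
Positions where ¬beep holds: 4, 5.
Check ◇heat at each: 4→ok, 5→ok.
At position 0: ◇○□(error → ◇error) is true; □(¬beep → ◇heat) is true; so ◇○□(error → ◇error) ∧ □(¬beep → ◇heat) is true.

Satisfied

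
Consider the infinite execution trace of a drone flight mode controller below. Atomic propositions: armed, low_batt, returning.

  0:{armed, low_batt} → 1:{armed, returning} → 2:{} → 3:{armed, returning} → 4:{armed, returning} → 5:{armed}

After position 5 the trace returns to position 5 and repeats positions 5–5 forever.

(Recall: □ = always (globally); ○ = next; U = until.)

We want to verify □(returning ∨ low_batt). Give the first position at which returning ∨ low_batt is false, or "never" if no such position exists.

Check returning ∨ low_batt at each position in order: 0 ✓, 1 ✓.
At position 2 the labels are {}, so returning ∨ low_batt is false there. This is the first violation.

2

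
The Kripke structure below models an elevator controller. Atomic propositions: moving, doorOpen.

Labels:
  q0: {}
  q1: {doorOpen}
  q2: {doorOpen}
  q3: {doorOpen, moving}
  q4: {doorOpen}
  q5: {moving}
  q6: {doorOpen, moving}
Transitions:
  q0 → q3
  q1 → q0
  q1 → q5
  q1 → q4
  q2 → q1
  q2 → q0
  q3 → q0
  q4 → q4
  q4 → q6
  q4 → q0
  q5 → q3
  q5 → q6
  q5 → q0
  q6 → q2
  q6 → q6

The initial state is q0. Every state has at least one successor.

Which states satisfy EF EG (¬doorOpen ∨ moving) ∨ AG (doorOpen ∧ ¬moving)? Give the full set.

States satisfying EG (¬doorOpen ∨ moving): {q0, q3, q5, q6}.
States satisfying EF EG (¬doorOpen ∨ moving): {q0, q1, q2, q3, q4, q5, q6}.
States satisfying doorOpen ∧ ¬moving: {q1, q2, q4}.
States satisfying AG (doorOpen ∧ ¬moving): ∅.
States satisfying EF EG (¬doorOpen ∨ moving) ∨ AG (doorOpen ∧ ¬moving): {q0, q1, q2, q3, q4, q5, q6}.

{q0, q1, q2, q3, q4, q5, q6}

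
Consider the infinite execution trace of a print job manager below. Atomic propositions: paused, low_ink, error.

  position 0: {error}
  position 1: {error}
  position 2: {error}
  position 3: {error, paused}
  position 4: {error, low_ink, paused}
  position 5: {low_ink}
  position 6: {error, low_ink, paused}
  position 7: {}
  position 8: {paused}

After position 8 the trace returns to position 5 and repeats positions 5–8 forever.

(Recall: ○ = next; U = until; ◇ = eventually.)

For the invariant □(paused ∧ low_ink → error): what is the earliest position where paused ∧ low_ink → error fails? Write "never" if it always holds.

paused ∧ low_ink → error holds at every position 0..8, and those are all the positions the trace ever visits, so the invariant □(paused ∧ low_ink → error) is never violated.

never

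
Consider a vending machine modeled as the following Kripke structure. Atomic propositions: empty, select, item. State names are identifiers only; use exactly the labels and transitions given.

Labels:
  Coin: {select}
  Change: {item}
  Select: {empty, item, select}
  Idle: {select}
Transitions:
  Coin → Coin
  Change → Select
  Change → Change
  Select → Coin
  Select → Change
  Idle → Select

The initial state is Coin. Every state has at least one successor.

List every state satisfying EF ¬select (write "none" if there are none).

{Change, Select, Idle}

States satisfying ¬select: {Change}.
States satisfying EF ¬select: {Change, Select, Idle}.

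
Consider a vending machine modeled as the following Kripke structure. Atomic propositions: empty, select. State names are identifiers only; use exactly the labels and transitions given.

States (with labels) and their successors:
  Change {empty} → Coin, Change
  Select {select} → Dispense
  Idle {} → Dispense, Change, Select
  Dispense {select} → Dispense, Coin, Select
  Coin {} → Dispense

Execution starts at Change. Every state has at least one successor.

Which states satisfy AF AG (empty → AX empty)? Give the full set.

{Select, Dispense, Coin}

States satisfying AG (empty → AX empty): {Select, Dispense, Coin}.
States satisfying AF AG (empty → AX empty): {Select, Dispense, Coin}.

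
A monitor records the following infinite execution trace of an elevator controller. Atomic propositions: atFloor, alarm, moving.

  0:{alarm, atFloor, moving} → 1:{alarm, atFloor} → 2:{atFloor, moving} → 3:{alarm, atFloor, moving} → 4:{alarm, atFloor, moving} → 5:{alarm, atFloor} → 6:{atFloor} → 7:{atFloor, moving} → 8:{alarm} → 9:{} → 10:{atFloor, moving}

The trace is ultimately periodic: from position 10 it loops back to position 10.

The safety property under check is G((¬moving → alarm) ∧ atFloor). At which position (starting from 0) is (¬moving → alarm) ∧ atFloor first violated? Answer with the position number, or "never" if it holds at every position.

Check (¬moving → alarm) ∧ atFloor at each position in order: 0 ✓, 1 ✓, 2 ✓, 3 ✓, 4 ✓, 5 ✓.
At position 6 the labels are {atFloor}, so (¬moving → alarm) ∧ atFloor is false there. This is the first violation.

6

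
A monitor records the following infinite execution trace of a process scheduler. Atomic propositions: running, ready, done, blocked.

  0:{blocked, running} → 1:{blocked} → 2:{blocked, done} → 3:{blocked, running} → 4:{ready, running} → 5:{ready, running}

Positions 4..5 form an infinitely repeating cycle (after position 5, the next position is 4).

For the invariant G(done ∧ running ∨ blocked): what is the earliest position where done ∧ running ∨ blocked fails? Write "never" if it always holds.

Check done ∧ running ∨ blocked at each position in order: 0 ✓, 1 ✓, 2 ✓, 3 ✓.
At position 4 the labels are {ready, running}, so done ∧ running ∨ blocked is false there. This is the first violation.

4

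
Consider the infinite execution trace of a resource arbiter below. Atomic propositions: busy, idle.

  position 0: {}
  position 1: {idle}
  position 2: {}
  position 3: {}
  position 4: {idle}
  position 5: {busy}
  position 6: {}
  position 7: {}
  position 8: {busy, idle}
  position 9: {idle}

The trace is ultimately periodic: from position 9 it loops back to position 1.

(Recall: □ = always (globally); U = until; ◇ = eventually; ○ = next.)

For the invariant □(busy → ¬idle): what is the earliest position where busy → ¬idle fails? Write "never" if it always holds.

8

Check busy → ¬idle at each position in order: 0 ✓, 1 ✓, 2 ✓, 3 ✓, 4 ✓, 5 ✓, 6 ✓, 7 ✓.
At position 8 the labels are {busy, idle}, so busy → ¬idle is false there. This is the first violation.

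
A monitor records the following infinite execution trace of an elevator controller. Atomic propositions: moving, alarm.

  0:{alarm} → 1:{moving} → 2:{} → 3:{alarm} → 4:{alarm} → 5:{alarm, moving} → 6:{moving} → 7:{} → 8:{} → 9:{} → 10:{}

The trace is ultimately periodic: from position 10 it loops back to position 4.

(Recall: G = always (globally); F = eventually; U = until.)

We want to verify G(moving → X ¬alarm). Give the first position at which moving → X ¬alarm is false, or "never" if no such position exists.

moving → X ¬alarm holds at every position 0..10, and those are all the positions the trace ever visits, so the invariant G(moving → X ¬alarm) is never violated.

never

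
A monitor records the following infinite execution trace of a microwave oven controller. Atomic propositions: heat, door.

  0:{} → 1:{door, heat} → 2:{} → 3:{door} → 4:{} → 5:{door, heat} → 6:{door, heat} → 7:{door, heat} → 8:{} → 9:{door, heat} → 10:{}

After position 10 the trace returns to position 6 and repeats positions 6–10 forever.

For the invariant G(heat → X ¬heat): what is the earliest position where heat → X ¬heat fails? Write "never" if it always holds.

5

Check heat → X ¬heat at each position in order: 0 ✓, 1 ✓, 2 ✓, 3 ✓, 4 ✓.
At position 5 the labels are {door, heat} and the next position 6 has {door, heat}, so heat → X ¬heat is false there. This is the first violation.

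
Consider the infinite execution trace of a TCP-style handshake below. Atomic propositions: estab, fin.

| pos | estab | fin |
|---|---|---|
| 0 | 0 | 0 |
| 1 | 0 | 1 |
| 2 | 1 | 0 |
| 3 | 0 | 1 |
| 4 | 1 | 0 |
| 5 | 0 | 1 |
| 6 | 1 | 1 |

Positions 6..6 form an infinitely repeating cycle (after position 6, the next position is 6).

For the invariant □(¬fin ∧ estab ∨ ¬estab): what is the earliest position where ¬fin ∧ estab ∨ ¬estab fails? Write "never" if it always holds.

Check ¬fin ∧ estab ∨ ¬estab at each position in order: 0 ✓, 1 ✓, 2 ✓, 3 ✓, 4 ✓, 5 ✓.
At position 6 the labels are {estab, fin}, so ¬fin ∧ estab ∨ ¬estab is false there. This is the first violation.

6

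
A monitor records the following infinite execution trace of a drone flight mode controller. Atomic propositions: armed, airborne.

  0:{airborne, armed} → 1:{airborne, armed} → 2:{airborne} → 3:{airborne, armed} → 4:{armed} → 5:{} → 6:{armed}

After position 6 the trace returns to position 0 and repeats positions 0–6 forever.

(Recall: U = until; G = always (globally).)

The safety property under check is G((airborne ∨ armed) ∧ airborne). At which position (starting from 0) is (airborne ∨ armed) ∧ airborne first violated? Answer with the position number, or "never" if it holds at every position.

4

Check (airborne ∨ armed) ∧ airborne at each position in order: 0 ✓, 1 ✓, 2 ✓, 3 ✓.
At position 4 the labels are {armed}, so (airborne ∨ armed) ∧ airborne is false there. This is the first violation.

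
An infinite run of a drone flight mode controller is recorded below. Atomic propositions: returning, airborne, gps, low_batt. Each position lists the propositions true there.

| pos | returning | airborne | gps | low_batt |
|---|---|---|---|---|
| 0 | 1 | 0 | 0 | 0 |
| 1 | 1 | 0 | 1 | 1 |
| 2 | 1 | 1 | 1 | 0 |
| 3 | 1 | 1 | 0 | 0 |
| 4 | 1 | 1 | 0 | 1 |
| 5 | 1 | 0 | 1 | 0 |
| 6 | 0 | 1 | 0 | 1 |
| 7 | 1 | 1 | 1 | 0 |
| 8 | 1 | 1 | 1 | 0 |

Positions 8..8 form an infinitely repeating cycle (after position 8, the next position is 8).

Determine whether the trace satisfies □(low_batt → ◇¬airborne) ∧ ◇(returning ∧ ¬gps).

low_batt → ◇¬airborne must hold at every position from 0 onward. It fails at position 6, so □(low_batt → ◇¬airborne) is false.
Positions where low_batt holds: 1, 4, 6.
Check ◇¬airborne at each: 1→ok, 4→ok, 6→fails.
returning ∧ ¬gps holds at position 0, which is reachable from 0, so ◇(returning ∧ ¬gps) holds.
At position 0: □(low_batt → ◇¬airborne) is false; ◇(returning ∧ ¬gps) is true; so □(low_batt → ◇¬airborne) ∧ ◇(returning ∧ ¬gps) is false.

Does not hold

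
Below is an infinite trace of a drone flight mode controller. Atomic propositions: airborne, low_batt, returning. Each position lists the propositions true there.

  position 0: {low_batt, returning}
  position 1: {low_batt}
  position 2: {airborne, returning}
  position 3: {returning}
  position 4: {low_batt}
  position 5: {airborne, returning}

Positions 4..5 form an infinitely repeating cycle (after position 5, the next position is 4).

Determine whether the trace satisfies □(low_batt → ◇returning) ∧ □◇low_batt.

low_batt → ◇returning holds at every position 0..5, and those are all positions ever visited, so □(low_batt → ◇returning) holds.
Positions where low_batt holds: 0, 1, 4.
Check ◇returning at each: 0→ok, 1→ok, 4→ok.
◇low_batt holds at every position 0..5, and those are all positions ever visited, so □◇low_batt holds.
At position 0: □(low_batt → ◇returning) is true; □◇low_batt is true; so □(low_batt → ◇returning) ∧ □◇low_batt is true.

Holds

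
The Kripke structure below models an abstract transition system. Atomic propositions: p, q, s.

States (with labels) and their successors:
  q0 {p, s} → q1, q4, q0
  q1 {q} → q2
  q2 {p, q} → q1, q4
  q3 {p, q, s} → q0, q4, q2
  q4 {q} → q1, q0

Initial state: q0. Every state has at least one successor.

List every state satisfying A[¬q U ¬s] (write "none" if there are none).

States satisfying ¬q: {q0}.
States satisfying ¬s: {q1, q2, q4}.
States satisfying A[¬q U ¬s]: {q1, q2, q4}.

{q1, q2, q4}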